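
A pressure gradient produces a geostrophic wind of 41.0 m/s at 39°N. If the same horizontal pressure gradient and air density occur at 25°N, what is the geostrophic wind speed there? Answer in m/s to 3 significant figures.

With the same pressure gradient and density, V_g ∝ 1/f ∝ 1/sin φ.
V₂ = V₁ · sin φ₁ / sin φ₂ = 41.0 × sin 39° / sin 25°
V₂ = 41.0 × 0.6293/0.4226 = 61.1 m/s

61.1 m/s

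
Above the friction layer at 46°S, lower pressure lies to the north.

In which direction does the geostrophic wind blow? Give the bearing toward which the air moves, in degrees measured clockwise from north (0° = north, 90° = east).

The pressure-gradient force points toward the north (bearing 000°).
Geostrophic balance: in the Southern Hemisphere the Coriolis force deflects motion to the left, so the geostrophic wind blows 90° to the left of the pressure-gradient force (low pressure on the right).
Rotating 000° by 90° counterclockwise gives 270° — the wind blows toward the west.

270°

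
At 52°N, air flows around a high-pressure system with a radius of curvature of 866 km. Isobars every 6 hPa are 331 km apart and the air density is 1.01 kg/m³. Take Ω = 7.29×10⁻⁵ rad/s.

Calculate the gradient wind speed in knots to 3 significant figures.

Coriolis parameter at 52°N:
f = 2Ω sin φ = 2 × 7.29×10⁻⁵ × sin 52° = 1.15×10⁻⁴ s⁻¹
Pressure gradient: |∂P/∂n| = 600 Pa / 331000 m = 1.81×10⁻³ Pa/m
Geostrophic speed: V_g = |∂P/∂n|/(fρ) = 1.81×10⁻³/(1.15×10⁻⁴ × 1.01) = 15.6 m/s
Around a high, pressure-gradient force acts outward with centrifugal, so Coriolis balances both:
fV = (1/ρ)|∂P/∂n| + V²/R  →  V² − fR·V + fR·V_g = 0
With fR = 1.15×10⁻⁴ × 866×10³ m = 99.5 m/s:
V = [fR − √((fR)² − 4 fR V_g)]/2 = [99.5 − √(99.5² − 4×99.5×15.6)]/2 = 19.4 m/s
Supergeostrophic (V > V_g = 15.6 m/s), as expected around a high.
Converting: 19.4 m/s × 1.944 = 37.7 knots

37.7 knots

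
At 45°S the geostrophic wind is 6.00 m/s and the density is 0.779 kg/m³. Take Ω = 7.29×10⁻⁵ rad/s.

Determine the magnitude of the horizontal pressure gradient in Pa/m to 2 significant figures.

Coriolis parameter at 45°S:
f = 2Ω sin φ = 2 × 7.29×10⁻⁵ × sin 45° = 1.03×10⁻⁴ s⁻¹
Geostrophic balance rearranged: |∂P/∂n| = f ρ V_g
|∂P/∂n| = 1.03×10⁻⁴ × 0.779 × 6.00 = 4.82×10⁻⁴ Pa/m

4.8×10⁻⁴ Pa/m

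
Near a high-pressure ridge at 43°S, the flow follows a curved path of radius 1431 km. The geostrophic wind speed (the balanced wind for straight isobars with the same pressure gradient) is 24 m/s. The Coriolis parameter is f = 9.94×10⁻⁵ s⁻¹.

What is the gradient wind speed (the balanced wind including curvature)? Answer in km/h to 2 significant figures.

110 km/h

Around a high, pressure-gradient force acts outward with centrifugal, so Coriolis balances both:
fV = (1/ρ)|∂P/∂n| + V²/R  →  V² − fR·V + fR·V_g = 0
With fR = 9.94×10⁻⁵ × 1431×10³ m = 142 m/s:
V = [fR − √((fR)² − 4 fR V_g)]/2 = [142 − √(142² − 4×142×24)]/2 = 30.6 m/s
Supergeostrophic (V > V_g = 24 m/s), as expected around a high.
Converting: 30.6 m/s × 3.6 = 110 km/h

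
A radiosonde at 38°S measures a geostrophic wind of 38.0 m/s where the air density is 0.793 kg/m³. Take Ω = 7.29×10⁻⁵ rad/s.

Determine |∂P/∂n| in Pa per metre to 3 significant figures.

2.70×10⁻³ Pa/m

Coriolis parameter at 38°S:
f = 2Ω sin φ = 2 × 7.29×10⁻⁵ × sin 38° = 8.98×10⁻⁵ s⁻¹
Geostrophic balance rearranged: |∂P/∂n| = f ρ V_g
|∂P/∂n| = 8.98×10⁻⁵ × 0.793 × 38.0 = 2.70×10⁻³ Pa/m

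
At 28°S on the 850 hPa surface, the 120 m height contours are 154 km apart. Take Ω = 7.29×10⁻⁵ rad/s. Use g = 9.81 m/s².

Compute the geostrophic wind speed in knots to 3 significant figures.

217 knots

Coriolis parameter at 28°S:
f = 2Ω sin φ = 2 × 7.29×10⁻⁵ × sin 28° = 6.84×10⁻⁵ s⁻¹
Height gradient: |∂Z/∂n| = 120 m / 154000 m = 7.79×10⁻⁴
On a pressure surface, geostrophic balance gives V_g = (g/f)|∂Z/∂n|:
V_g = 9.81 × 7.79×10⁻⁴ / 6.84×10⁻⁵ = 112 m/s
Converting: 112 m/s × 1.944 = 217 knots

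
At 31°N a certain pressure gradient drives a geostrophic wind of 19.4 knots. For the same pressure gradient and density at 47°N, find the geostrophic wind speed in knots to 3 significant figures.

With the same pressure gradient and density, V_g ∝ 1/f ∝ 1/sin φ.
V₂ = V₁ · sin φ₁ / sin φ₂ = 19.4 × sin 31° / sin 47°
V₂ = 19.4 × 0.5150/0.7314 = 13.7 knots

13.7 knots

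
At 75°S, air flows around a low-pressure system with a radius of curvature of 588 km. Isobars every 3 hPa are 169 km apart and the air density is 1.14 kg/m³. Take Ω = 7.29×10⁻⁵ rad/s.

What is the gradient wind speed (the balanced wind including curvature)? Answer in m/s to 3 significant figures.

Coriolis parameter at 75°S:
f = 2Ω sin φ = 2 × 7.29×10⁻⁵ × sin 75° = 1.41×10⁻⁴ s⁻¹
Pressure gradient: |∂P/∂n| = 300 Pa / 169000 m = 1.78×10⁻³ Pa/m
Geostrophic speed: V_g = |∂P/∂n|/(fρ) = 1.78×10⁻³/(1.41×10⁻⁴ × 1.14) = 11.1 m/s
Around a low, centrifugal force acts outward with Coriolis, so pressure-gradient force balances both:
(1/ρ)|∂P/∂n| = fV + V²/R  →  V² + fR·V − fR·V_g = 0
With fR = 1.41×10⁻⁴ × 588×10³ m = 82.8 m/s:
V = [−fR + √((fR)² + 4 fR V_g)]/2 = [−82.8 + √(82.8² + 4×82.8×11.1)]/2 = 9.88 m/s
Subgeostrophic (V < V_g = 11.1 m/s), as expected around a low.

9.88 m/s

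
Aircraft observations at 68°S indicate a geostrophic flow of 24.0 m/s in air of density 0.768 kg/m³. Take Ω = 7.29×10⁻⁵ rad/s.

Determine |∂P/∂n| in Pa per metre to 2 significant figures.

2.5×10⁻³ Pa/m

Coriolis parameter at 68°S:
f = 2Ω sin φ = 2 × 7.29×10⁻⁵ × sin 68° = 1.35×10⁻⁴ s⁻¹
Geostrophic balance rearranged: |∂P/∂n| = f ρ V_g
|∂P/∂n| = 1.35×10⁻⁴ × 0.768 × 24.0 = 2.49×10⁻³ Pa/m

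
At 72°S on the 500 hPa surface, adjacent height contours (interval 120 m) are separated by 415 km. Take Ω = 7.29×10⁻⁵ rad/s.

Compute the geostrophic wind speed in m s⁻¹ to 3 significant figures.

20.5 m s⁻¹

Coriolis parameter at 72°S:
f = 2Ω sin φ = 2 × 7.29×10⁻⁵ × sin 72° = 1.39×10⁻⁴ s⁻¹
Height gradient: |∂Z/∂n| = 120 m / 415000 m = 2.89×10⁻⁴
On a pressure surface, geostrophic balance gives V_g = (g/f)|∂Z/∂n|:
V_g = 9.81 × 2.89×10⁻⁴ / 1.39×10⁻⁴ = 20.5 m/s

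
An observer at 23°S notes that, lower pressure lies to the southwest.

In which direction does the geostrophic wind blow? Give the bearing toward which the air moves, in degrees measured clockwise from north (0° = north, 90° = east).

The pressure-gradient force points toward the southwest (bearing 225°).
Geostrophic balance: in the Southern Hemisphere the Coriolis force deflects motion to the left, so the geostrophic wind blows 90° to the left of the pressure-gradient force (low pressure on the right).
Rotating 225° by 90° counterclockwise gives 135° — the wind blows toward the southeast.

135°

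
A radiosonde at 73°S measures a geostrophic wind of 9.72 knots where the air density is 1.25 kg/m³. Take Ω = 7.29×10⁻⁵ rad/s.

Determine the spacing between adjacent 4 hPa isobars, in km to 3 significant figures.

Coriolis parameter at 73°S:
f = 2Ω sin φ = 2 × 7.29×10⁻⁵ × sin 73° = 1.39×10⁻⁴ s⁻¹
Wind speed in SI: 9.72 knots = 5.00 m/s
Geostrophic balance rearranged: |∂P/∂n| = f ρ V_g
|∂P/∂n| = 1.39×10⁻⁴ × 1.25 × 5.00 = 8.72×10⁻⁴ Pa/m
Isobar spacing: Δn = ΔP/|∂P/∂n| = 400 Pa / 8.72×10⁻⁴ Pa/m = 458978 m ≈ 459 km

459 km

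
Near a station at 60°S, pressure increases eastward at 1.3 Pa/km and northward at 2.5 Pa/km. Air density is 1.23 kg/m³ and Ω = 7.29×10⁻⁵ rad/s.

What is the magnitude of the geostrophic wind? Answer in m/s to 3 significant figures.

Coriolis parameter at 60°S:
f = 2Ω sin φ = 2 × 7.29×10⁻⁵ × sin 60° = 1.26×10⁻⁴ s⁻¹
In the Southern Hemisphere f is negative: f = −1.26×10⁻⁴ s⁻¹.
Component geostrophic relations (x east, y north):
u_g = −(1/(fρ)) ∂P/∂y,  v_g = (1/(fρ)) ∂P/∂x
u_g = −(2.5×10⁻³)/(−1.26×10⁻⁴ × 1.23) = 16.1 m/s;  v_g = (1.3×10⁻³)/(−1.26×10⁻⁴ × 1.23) = −8.37 m/s
|V_g| = √(u_g² + v_g²) = 18.1 m/s

18.1 m/s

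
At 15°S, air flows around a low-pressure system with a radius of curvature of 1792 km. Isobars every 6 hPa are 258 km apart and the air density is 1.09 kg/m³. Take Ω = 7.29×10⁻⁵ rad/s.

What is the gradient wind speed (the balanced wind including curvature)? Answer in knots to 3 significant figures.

71.3 knots

Coriolis parameter at 15°S:
f = 2Ω sin φ = 2 × 7.29×10⁻⁵ × sin 15° = 3.77×10⁻⁵ s⁻¹
Pressure gradient: |∂P/∂n| = 600 Pa / 258000 m = 2.33×10⁻³ Pa/m
Geostrophic speed: V_g = |∂P/∂n|/(fρ) = 2.33×10⁻³/(3.77×10⁻⁵ × 1.09) = 56.5 m/s
Around a low, centrifugal force acts outward with Coriolis, so pressure-gradient force balances both:
(1/ρ)|∂P/∂n| = fV + V²/R  →  V² + fR·V − fR·V_g = 0
With fR = 3.77×10⁻⁵ × 1792×10³ m = 67.6 m/s:
V = [−fR + √((fR)² + 4 fR V_g)]/2 = [−67.6 + √(67.6² + 4×67.6×56.5)]/2 = 36.7 m/s
Subgeostrophic (V < V_g = 56.5 m/s), as expected around a low.
Converting: 36.7 m/s × 1.944 = 71.3 knots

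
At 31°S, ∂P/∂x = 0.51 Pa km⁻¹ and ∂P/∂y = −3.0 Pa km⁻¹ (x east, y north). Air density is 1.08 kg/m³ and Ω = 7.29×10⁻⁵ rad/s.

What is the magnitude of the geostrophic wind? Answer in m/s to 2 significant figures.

38 m/s

Coriolis parameter at 31°S:
f = 2Ω sin φ = 2 × 7.29×10⁻⁵ × sin 31° = 7.51×10⁻⁵ s⁻¹
In the Southern Hemisphere f is negative: f = −7.51×10⁻⁵ s⁻¹.
Component geostrophic relations (x east, y north):
u_g = −(1/(fρ)) ∂P/∂y,  v_g = (1/(fρ)) ∂P/∂x
u_g = −(−3.0×10⁻³)/(−7.51×10⁻⁵ × 1.08) = −37.0 m/s;  v_g = (0.51×10⁻³)/(−7.51×10⁻⁵ × 1.08) = −6.29 m/s
|V_g| = √(u_g² + v_g²) = 37.5 m/s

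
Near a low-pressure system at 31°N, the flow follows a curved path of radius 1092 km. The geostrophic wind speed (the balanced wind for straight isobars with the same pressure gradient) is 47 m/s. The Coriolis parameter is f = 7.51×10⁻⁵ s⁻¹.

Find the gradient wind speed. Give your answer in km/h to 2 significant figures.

Around a low, centrifugal force acts outward with Coriolis, so pressure-gradient force balances both:
(1/ρ)|∂P/∂n| = fV + V²/R  →  V² + fR·V − fR·V_g = 0
With fR = 7.51×10⁻⁵ × 1092×10³ m = 82.0 m/s:
V = [−fR + √((fR)² + 4 fR V_g)]/2 = [−82.0 + √(82.0² + 4×82.0×47)]/2 = 33.4 m/s
Subgeostrophic (V < V_g = 47 m/s), as expected around a low.
Converting: 33.4 m/s × 3.6 = 120 km/h

120 km/h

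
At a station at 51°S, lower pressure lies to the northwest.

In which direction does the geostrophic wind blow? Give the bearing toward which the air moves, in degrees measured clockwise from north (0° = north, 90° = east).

The pressure-gradient force points toward the northwest (bearing 315°).
Geostrophic balance: in the Southern Hemisphere the Coriolis force deflects motion to the left, so the geostrophic wind blows 90° to the left of the pressure-gradient force (low pressure on the right).
Rotating 315° by 90° counterclockwise gives 225° — the wind blows toward the southwest.

225°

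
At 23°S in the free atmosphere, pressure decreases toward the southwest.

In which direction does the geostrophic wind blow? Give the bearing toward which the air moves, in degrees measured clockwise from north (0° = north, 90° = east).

The pressure-gradient force points toward the southwest (bearing 225°).
Geostrophic balance: in the Southern Hemisphere the Coriolis force deflects motion to the left, so the geostrophic wind blows 90° to the left of the pressure-gradient force (low pressure on the right).
Rotating 225° by 90° counterclockwise gives 135° — the wind blows toward the southeast.

135°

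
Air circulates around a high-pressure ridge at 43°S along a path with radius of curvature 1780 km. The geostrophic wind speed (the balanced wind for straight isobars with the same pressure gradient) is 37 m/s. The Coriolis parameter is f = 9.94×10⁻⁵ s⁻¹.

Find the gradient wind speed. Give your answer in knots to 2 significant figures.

100 knots

Around a high, pressure-gradient force acts outward with centrifugal, so Coriolis balances both:
fV = (1/ρ)|∂P/∂n| + V²/R  →  V² − fR·V + fR·V_g = 0
With fR = 9.94×10⁻⁵ × 1780×10³ m = 177 m/s:
V = [fR − √((fR)² − 4 fR V_g)]/2 = [177 − √(177² − 4×177×37)]/2 = 52.7 m/s
Supergeostrophic (V > V_g = 37 m/s), as expected around a high.
Converting: 52.7 m/s × 1.944 = 100 knots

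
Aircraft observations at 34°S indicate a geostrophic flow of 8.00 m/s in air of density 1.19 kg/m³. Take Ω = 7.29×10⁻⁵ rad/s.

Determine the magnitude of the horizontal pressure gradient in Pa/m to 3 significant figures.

Coriolis parameter at 34°S:
f = 2Ω sin φ = 2 × 7.29×10⁻⁵ × sin 34° = 8.15×10⁻⁵ s⁻¹
Geostrophic balance rearranged: |∂P/∂n| = f ρ V_g
|∂P/∂n| = 8.15×10⁻⁵ × 1.19 × 8.00 = 7.76×10⁻⁴ Pa/m

7.76×10⁻⁴ Pa/m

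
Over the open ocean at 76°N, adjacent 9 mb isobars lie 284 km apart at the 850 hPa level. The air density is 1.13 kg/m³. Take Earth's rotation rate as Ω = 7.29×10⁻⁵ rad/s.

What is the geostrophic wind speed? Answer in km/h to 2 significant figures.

Coriolis parameter at 76°N:
f = 2Ω sin φ = 2 × 7.29×10⁻⁵ × sin 76° = 1.41×10⁻⁴ s⁻¹
Pressure gradient: |∂P/∂n| = 900 Pa / 284000 m = 3.17×10⁻³ Pa/m
Geostrophic balance (pressure-gradient force = Coriolis force):
V_g = (1/(fρ)) |∂P/∂n| = 3.17×10⁻³ / (1.41×10⁻⁴ × 1.13) = 19.8 m/s
Converting: 19.8 m/s × 3.6 = 71 km/h

71 km/h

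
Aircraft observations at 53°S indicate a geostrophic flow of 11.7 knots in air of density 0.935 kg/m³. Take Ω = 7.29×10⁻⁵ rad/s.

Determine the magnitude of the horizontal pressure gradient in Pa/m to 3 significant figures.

Coriolis parameter at 53°S:
f = 2Ω sin φ = 2 × 7.29×10⁻⁵ × sin 53° = 1.16×10⁻⁴ s⁻¹
Wind speed in SI: 11.7 knots = 6.02 m/s
Geostrophic balance rearranged: |∂P/∂n| = f ρ V_g
|∂P/∂n| = 1.16×10⁻⁴ × 0.935 × 6.02 = 6.55×10⁻⁴ Pa/m

6.55×10⁻⁴ Pa/m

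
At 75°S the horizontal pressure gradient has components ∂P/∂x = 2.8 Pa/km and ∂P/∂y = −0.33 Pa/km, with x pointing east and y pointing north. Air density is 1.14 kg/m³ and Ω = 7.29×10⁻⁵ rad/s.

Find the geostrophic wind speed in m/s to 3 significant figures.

17.6 m/s

Coriolis parameter at 75°S:
f = 2Ω sin φ = 2 × 7.29×10⁻⁵ × sin 75° = 1.41×10⁻⁴ s⁻¹
In the Southern Hemisphere f is negative: f = −1.41×10⁻⁴ s⁻¹.
Component geostrophic relations (x east, y north):
u_g = −(1/(fρ)) ∂P/∂y,  v_g = (1/(fρ)) ∂P/∂x
u_g = −(−0.33×10⁻³)/(−1.41×10⁻⁴ × 1.14) = −2.06 m/s;  v_g = (2.8×10⁻³)/(−1.41×10⁻⁴ × 1.14) = −17.4 m/s
|V_g| = √(u_g² + v_g²) = 17.6 m/s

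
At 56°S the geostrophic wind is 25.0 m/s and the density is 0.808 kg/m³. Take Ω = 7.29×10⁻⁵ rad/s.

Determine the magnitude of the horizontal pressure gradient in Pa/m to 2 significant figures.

2.4×10⁻³ Pa/m

Coriolis parameter at 56°S:
f = 2Ω sin φ = 2 × 7.29×10⁻⁵ × sin 56° = 1.21×10⁻⁴ s⁻¹
Geostrophic balance rearranged: |∂P/∂n| = f ρ V_g
|∂P/∂n| = 1.21×10⁻⁴ × 0.808 × 25.0 = 2.44×10⁻³ Pa/m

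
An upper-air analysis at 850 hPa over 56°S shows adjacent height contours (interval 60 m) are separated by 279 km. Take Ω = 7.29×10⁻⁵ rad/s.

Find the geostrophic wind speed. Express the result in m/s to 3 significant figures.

17.5 m/s

Coriolis parameter at 56°S:
f = 2Ω sin φ = 2 × 7.29×10⁻⁵ × sin 56° = 1.21×10⁻⁴ s⁻¹
Height gradient: |∂Z/∂n| = 60 m / 279000 m = 2.15×10⁻⁴
On a pressure surface, geostrophic balance gives V_g = (g/f)|∂Z/∂n|:
V_g = 9.81 × 2.15×10⁻⁴ / 1.21×10⁻⁴ = 17.5 m/s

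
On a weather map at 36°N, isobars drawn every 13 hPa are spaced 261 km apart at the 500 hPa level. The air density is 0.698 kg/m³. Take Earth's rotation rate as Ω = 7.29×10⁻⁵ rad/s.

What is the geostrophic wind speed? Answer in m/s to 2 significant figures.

83 m/s

Coriolis parameter at 36°N:
f = 2Ω sin φ = 2 × 7.29×10⁻⁵ × sin 36° = 8.57×10⁻⁵ s⁻¹
Pressure gradient: |∂P/∂n| = 1300 Pa / 261000 m = 4.98×10⁻³ Pa/m
Geostrophic balance (pressure-gradient force = Coriolis force):
V_g = (1/(fρ)) |∂P/∂n| = 4.98×10⁻³ / (8.57×10⁻⁵ × 0.698) = 83.3 m/s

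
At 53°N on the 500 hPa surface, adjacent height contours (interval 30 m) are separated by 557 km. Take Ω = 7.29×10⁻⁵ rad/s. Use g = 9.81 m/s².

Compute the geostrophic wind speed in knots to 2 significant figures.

Coriolis parameter at 53°N:
f = 2Ω sin φ = 2 × 7.29×10⁻⁵ × sin 53° = 1.16×10⁻⁴ s⁻¹
Height gradient: |∂Z/∂n| = 30 m / 557000 m = 5.39×10⁻⁵
On a pressure surface, geostrophic balance gives V_g = (g/f)|∂Z/∂n|:
V_g = 9.81 × 5.39×10⁻⁵ / 1.16×10⁻⁴ = 4.54 m/s
Converting: 4.54 m/s × 1.944 = 8.8 knots

8.8 knots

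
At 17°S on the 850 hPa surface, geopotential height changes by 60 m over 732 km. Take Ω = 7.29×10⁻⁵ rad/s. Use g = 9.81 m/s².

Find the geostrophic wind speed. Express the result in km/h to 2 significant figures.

68 km/h

Coriolis parameter at 17°S:
f = 2Ω sin φ = 2 × 7.29×10⁻⁵ × sin 17° = 4.26×10⁻⁵ s⁻¹
Height gradient: |∂Z/∂n| = 60 m / 732000 m = 8.20×10⁻⁵
On a pressure surface, geostrophic balance gives V_g = (g/f)|∂Z/∂n|:
V_g = 9.81 × 8.20×10⁻⁵ / 4.26×10⁻⁵ = 18.9 m/s
Converting: 18.9 m/s × 3.6 = 68 km/h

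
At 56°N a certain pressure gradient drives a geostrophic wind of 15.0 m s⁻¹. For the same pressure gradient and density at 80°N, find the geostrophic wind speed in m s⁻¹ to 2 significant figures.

13 m s⁻¹

With the same pressure gradient and density, V_g ∝ 1/f ∝ 1/sin φ.
V₂ = V₁ · sin φ₁ / sin φ₂ = 15.0 × sin 56° / sin 80°
V₂ = 15.0 × 0.8290/0.9848 = 13 m s⁻¹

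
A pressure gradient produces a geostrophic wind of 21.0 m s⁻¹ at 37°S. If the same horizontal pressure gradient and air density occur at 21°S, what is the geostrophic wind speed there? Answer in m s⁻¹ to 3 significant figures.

35.3 m s⁻¹

With the same pressure gradient and density, V_g ∝ 1/f ∝ 1/sin φ.
V₂ = V₁ · sin φ₁ / sin φ₂ = 21.0 × sin 37° / sin 21°
V₂ = 21.0 × 0.6018/0.3584 = 35.3 m s⁻¹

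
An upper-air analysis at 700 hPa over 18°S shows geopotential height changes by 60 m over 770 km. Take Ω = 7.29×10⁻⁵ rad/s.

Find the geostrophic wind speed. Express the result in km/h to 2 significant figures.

Coriolis parameter at 18°S:
f = 2Ω sin φ = 2 × 7.29×10⁻⁵ × sin 18° = 4.51×10⁻⁵ s⁻¹
Height gradient: |∂Z/∂n| = 60 m / 770000 m = 7.79×10⁻⁵
On a pressure surface, geostrophic balance gives V_g = (g/f)|∂Z/∂n|:
V_g = 9.81 × 7.79×10⁻⁵ / 4.51×10⁻⁵ = 17.0 m/s
Converting: 17.0 m/s × 3.6 = 61 km/h

61 km/h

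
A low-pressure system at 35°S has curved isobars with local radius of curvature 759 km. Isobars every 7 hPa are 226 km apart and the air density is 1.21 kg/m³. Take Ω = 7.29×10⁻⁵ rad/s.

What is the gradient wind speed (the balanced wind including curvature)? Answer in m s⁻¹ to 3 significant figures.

Coriolis parameter at 35°S:
f = 2Ω sin φ = 2 × 7.29×10⁻⁵ × sin 35° = 8.36×10⁻⁵ s⁻¹
Pressure gradient: |∂P/∂n| = 700 Pa / 226000 m = 3.10×10⁻³ Pa/m
Geostrophic speed: V_g = |∂P/∂n|/(fρ) = 3.10×10⁻³/(8.36×10⁻⁵ × 1.21) = 30.6 m/s
Around a low, centrifugal force acts outward with Coriolis, so pressure-gradient force balances both:
(1/ρ)|∂P/∂n| = fV + V²/R  →  V² + fR·V − fR·V_g = 0
With fR = 8.36×10⁻⁵ × 759×10³ m = 63.5 m/s:
V = [−fR + √((fR)² + 4 fR V_g)]/2 = [−63.5 + √(63.5² + 4×63.5×30.6)]/2 = 22.6 m/s
Subgeostrophic (V < V_g = 30.6 m/s), as expected around a low.

22.6 m s⁻¹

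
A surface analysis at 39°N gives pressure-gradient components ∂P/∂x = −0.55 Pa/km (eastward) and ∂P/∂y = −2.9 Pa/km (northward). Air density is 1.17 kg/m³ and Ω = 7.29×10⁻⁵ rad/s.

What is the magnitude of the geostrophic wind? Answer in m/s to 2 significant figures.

Coriolis parameter at 39°N:
f = 2Ω sin φ = 2 × 7.29×10⁻⁵ × sin 39° = 9.18×10⁻⁵ s⁻¹
Component geostrophic relations (x east, y north):
u_g = −(1/(fρ)) ∂P/∂y,  v_g = (1/(fρ)) ∂P/∂x
u_g = −(−2.9×10⁻³)/(9.18×10⁻⁵ × 1.17) = 27.0 m/s;  v_g = (−0.55×10⁻³)/(9.18×10⁻⁵ × 1.17) = −5.12 m/s
|V_g| = √(u_g² + v_g²) = 27.5 m/s

27 m/s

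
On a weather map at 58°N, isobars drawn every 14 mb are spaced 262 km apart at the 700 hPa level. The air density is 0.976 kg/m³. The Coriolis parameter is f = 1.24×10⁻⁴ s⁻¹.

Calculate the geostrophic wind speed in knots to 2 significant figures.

86 knots

Pressure gradient: |∂P/∂n| = 1400 Pa / 262000 m = 5.34×10⁻³ Pa/m
Geostrophic balance (pressure-gradient force = Coriolis force):
V_g = (1/(fρ)) |∂P/∂n| = 5.34×10⁻³ / (1.24×10⁻⁴ × 0.976) = 44.2 m/s
Converting: 44.2 m/s × 1.944 = 86 knots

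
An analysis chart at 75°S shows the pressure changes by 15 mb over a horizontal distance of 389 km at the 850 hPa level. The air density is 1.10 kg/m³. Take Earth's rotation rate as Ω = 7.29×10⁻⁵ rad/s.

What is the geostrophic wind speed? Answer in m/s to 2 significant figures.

25 m/s

Coriolis parameter at 75°S:
f = 2Ω sin φ = 2 × 7.29×10⁻⁵ × sin 75° = 1.41×10⁻⁴ s⁻¹
Pressure gradient: |∂P/∂n| = 1500 Pa / 389000 m = 3.86×10⁻³ Pa/m
Geostrophic balance (pressure-gradient force = Coriolis force):
V_g = (1/(fρ)) |∂P/∂n| = 3.86×10⁻³ / (1.41×10⁻⁴ × 1.10) = 24.9 m/s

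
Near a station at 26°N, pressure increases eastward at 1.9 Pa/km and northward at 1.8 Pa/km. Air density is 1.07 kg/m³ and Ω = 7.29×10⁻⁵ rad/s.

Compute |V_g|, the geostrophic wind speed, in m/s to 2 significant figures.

Coriolis parameter at 26°N:
f = 2Ω sin φ = 2 × 7.29×10⁻⁵ × sin 26° = 6.39×10⁻⁵ s⁻¹
Component geostrophic relations (x east, y north):
u_g = −(1/(fρ)) ∂P/∂y,  v_g = (1/(fρ)) ∂P/∂x
u_g = −(1.8×10⁻³)/(6.39×10⁻⁵ × 1.07) = −26.3 m/s;  v_g = (1.9×10⁻³)/(6.39×10⁻⁵ × 1.07) = 27.8 m/s
|V_g| = √(u_g² + v_g²) = 38.3 m/s

38 m/s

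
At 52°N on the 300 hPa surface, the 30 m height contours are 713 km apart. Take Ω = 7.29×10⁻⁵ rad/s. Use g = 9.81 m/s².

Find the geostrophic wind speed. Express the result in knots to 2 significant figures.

Coriolis parameter at 52°N:
f = 2Ω sin φ = 2 × 7.29×10⁻⁵ × sin 52° = 1.15×10⁻⁴ s⁻¹
Height gradient: |∂Z/∂n| = 30 m / 713000 m = 4.21×10⁻⁵
On a pressure surface, geostrophic balance gives V_g = (g/f)|∂Z/∂n|:
V_g = 9.81 × 4.21×10⁻⁵ / 1.15×10⁻⁴ = 3.59 m/s
Converting: 3.59 m/s × 1.944 = 7.0 knots

7.0 knots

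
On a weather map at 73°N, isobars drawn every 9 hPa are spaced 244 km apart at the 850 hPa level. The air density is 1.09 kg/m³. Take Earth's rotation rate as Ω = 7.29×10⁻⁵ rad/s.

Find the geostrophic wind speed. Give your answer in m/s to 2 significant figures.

24 m/s

Coriolis parameter at 73°N:
f = 2Ω sin φ = 2 × 7.29×10⁻⁵ × sin 73° = 1.39×10⁻⁴ s⁻¹
Pressure gradient: |∂P/∂n| = 900 Pa / 244000 m = 3.69×10⁻³ Pa/m
Geostrophic balance (pressure-gradient force = Coriolis force):
V_g = (1/(fρ)) |∂P/∂n| = 3.69×10⁻³ / (1.39×10⁻⁴ × 1.09) = 24.3 m/s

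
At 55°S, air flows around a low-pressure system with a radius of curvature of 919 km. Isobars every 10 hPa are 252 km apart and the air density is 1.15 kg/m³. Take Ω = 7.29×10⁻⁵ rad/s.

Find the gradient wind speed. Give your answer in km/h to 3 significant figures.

Coriolis parameter at 55°S:
f = 2Ω sin φ = 2 × 7.29×10⁻⁵ × sin 55° = 1.19×10⁻⁴ s⁻¹
Pressure gradient: |∂P/∂n| = 1000 Pa / 252000 m = 3.97×10⁻³ Pa/m
Geostrophic speed: V_g = |∂P/∂n|/(fρ) = 3.97×10⁻³/(1.19×10⁻⁴ × 1.15) = 28.9 m/s
Around a low, centrifugal force acts outward with Coriolis, so pressure-gradient force balances both:
(1/ρ)|∂P/∂n| = fV + V²/R  →  V² + fR·V − fR·V_g = 0
With fR = 1.19×10⁻⁴ × 919×10³ m = 110 m/s:
V = [−fR + √((fR)² + 4 fR V_g)]/2 = [−110 + √(110² + 4×110×28.9)]/2 = 23.8 m/s
Subgeostrophic (V < V_g = 28.9 m/s), as expected around a low.
Converting: 23.8 m/s × 3.6 = 85.5 km/h

85.5 km/h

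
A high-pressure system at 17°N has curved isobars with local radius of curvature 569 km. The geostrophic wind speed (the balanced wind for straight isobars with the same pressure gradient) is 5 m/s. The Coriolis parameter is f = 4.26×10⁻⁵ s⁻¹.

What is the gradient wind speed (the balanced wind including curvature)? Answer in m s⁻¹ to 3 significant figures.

Around a high, pressure-gradient force acts outward with centrifugal, so Coriolis balances both:
fV = (1/ρ)|∂P/∂n| + V²/R  →  V² − fR·V + fR·V_g = 0
With fR = 4.26×10⁻⁵ × 569×10³ m = 24.2 m/s:
V = [fR − √((fR)² − 4 fR V_g)]/2 = [24.2 − √(24.2² − 4×24.2×5)]/2 = 7.05 m/s
Supergeostrophic (V > V_g = 5 m/s), as expected around a high.

7.05 m s⁻¹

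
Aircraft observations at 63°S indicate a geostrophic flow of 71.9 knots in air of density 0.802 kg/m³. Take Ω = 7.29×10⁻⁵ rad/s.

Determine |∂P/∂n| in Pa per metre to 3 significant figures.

3.85×10⁻³ Pa/m

Coriolis parameter at 63°S:
f = 2Ω sin φ = 2 × 7.29×10⁻⁵ × sin 63° = 1.30×10⁻⁴ s⁻¹
Wind speed in SI: 71.9 knots = 37.0 m/s
Geostrophic balance rearranged: |∂P/∂n| = f ρ V_g
|∂P/∂n| = 1.30×10⁻⁴ × 0.802 × 37.0 = 3.85×10⁻³ Pa/m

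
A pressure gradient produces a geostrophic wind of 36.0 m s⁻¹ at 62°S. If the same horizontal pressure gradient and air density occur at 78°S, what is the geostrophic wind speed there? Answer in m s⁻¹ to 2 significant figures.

With the same pressure gradient and density, V_g ∝ 1/f ∝ 1/sin φ.
V₂ = V₁ · sin φ₁ / sin φ₂ = 36.0 × sin 62° / sin 78°
V₂ = 36.0 × 0.8829/0.9781 = 32 m s⁻¹

32 m s⁻¹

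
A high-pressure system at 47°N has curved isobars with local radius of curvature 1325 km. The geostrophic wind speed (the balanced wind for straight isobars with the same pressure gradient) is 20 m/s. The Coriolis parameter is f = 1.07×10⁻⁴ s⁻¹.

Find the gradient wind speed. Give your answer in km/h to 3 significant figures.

Around a high, pressure-gradient force acts outward with centrifugal, so Coriolis balances both:
fV = (1/ρ)|∂P/∂n| + V²/R  →  V² − fR·V + fR·V_g = 0
With fR = 1.07×10⁻⁴ × 1325×10³ m = 142 m/s:
V = [fR − √((fR)² − 4 fR V_g)]/2 = [142 − √(142² − 4×142×20)]/2 = 24.1 m/s
Supergeostrophic (V > V_g = 20 m/s), as expected around a high.
Converting: 24.1 m/s × 3.6 = 86.7 km/h

86.7 km/h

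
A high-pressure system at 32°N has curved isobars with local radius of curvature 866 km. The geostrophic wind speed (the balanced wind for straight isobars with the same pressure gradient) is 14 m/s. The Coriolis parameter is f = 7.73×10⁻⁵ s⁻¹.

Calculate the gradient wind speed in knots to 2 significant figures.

Around a high, pressure-gradient force acts outward with centrifugal, so Coriolis balances both:
fV = (1/ρ)|∂P/∂n| + V²/R  →  V² − fR·V + fR·V_g = 0
With fR = 7.73×10⁻⁵ × 866×10³ m = 66.9 m/s:
V = [fR − √((fR)² − 4 fR V_g)]/2 = [66.9 − √(66.9² − 4×66.9×14)]/2 = 19.9 m/s
Supergeostrophic (V > V_g = 14 m/s), as expected around a high.
Converting: 19.9 m/s × 1.944 = 39 knots

39 knots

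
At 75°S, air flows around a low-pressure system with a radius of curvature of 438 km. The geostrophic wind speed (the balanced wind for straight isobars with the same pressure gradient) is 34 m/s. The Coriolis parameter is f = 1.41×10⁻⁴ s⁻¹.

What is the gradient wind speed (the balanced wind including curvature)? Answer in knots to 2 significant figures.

47 knots

Around a low, centrifugal force acts outward with Coriolis, so pressure-gradient force balances both:
(1/ρ)|∂P/∂n| = fV + V²/R  →  V² + fR·V − fR·V_g = 0
With fR = 1.41×10⁻⁴ × 438×10³ m = 61.8 m/s:
V = [−fR + √((fR)² + 4 fR V_g)]/2 = [−61.8 + √(61.8² + 4×61.8×34)]/2 = 24.4 m/s
Subgeostrophic (V < V_g = 34 m/s), as expected around a low.
Converting: 24.4 m/s × 1.944 = 47 knots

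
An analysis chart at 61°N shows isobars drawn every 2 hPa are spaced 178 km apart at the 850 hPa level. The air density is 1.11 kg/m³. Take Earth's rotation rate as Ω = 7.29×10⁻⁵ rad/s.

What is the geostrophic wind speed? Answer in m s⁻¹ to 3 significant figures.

Coriolis parameter at 61°N:
f = 2Ω sin φ = 2 × 7.29×10⁻⁵ × sin 61° = 1.28×10⁻⁴ s⁻¹
Pressure gradient: |∂P/∂n| = 200 Pa / 178000 m = 1.12×10⁻³ Pa/m
Geostrophic balance (pressure-gradient force = Coriolis force):
V_g = (1/(fρ)) |∂P/∂n| = 1.12×10⁻³ / (1.28×10⁻⁴ × 1.11) = 7.94 m/s

7.94 m s⁻¹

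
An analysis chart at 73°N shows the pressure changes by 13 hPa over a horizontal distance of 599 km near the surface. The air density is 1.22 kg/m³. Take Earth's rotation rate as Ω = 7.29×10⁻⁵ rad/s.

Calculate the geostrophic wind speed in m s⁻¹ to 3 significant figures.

12.8 m s⁻¹

Coriolis parameter at 73°N:
f = 2Ω sin φ = 2 × 7.29×10⁻⁵ × sin 73° = 1.39×10⁻⁴ s⁻¹
Pressure gradient: |∂P/∂n| = 1300 Pa / 599000 m = 2.17×10⁻³ Pa/m
Geostrophic balance (pressure-gradient force = Coriolis force):
V_g = (1/(fρ)) |∂P/∂n| = 2.17×10⁻³ / (1.39×10⁻⁴ × 1.22) = 12.8 m/s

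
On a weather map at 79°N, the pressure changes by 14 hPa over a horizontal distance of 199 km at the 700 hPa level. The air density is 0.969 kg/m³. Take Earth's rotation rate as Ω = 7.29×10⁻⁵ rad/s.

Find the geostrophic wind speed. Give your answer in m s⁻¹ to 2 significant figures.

51 m s⁻¹

Coriolis parameter at 79°N:
f = 2Ω sin φ = 2 × 7.29×10⁻⁵ × sin 79° = 1.43×10⁻⁴ s⁻¹
Pressure gradient: |∂P/∂n| = 1400 Pa / 199000 m = 7.04×10⁻³ Pa/m
Geostrophic balance (pressure-gradient force = Coriolis force):
V_g = (1/(fρ)) |∂P/∂n| = 7.04×10⁻³ / (1.43×10⁻⁴ × 0.969) = 50.7 m/s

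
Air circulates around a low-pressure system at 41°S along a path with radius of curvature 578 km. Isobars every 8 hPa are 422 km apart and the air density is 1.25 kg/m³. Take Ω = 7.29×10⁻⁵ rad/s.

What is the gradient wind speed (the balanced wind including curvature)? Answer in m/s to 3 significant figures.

Coriolis parameter at 41°S:
f = 2Ω sin φ = 2 × 7.29×10⁻⁵ × sin 41° = 9.57×10⁻⁵ s⁻¹
Pressure gradient: |∂P/∂n| = 800 Pa / 422000 m = 1.90×10⁻³ Pa/m
Geostrophic speed: V_g = |∂P/∂n|/(fρ) = 1.90×10⁻³/(9.57×10⁻⁵ × 1.25) = 15.9 m/s
Around a low, centrifugal force acts outward with Coriolis, so pressure-gradient force balances both:
(1/ρ)|∂P/∂n| = fV + V²/R  →  V² + fR·V − fR·V_g = 0
With fR = 9.57×10⁻⁵ × 578×10³ m = 55.3 m/s:
V = [−fR + √((fR)² + 4 fR V_g)]/2 = [−55.3 + √(55.3² + 4×55.3×15.9)]/2 = 12.9 m/s
Subgeostrophic (V < V_g = 15.9 m/s), as expected around a low.

12.9 m/s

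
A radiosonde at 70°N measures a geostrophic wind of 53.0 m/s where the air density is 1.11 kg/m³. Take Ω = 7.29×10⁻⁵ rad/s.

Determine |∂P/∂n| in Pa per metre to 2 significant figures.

8.1×10⁻³ Pa/m

Coriolis parameter at 70°N:
f = 2Ω sin φ = 2 × 7.29×10⁻⁵ × sin 70° = 1.37×10⁻⁴ s⁻¹
Geostrophic balance rearranged: |∂P/∂n| = f ρ V_g
|∂P/∂n| = 1.37×10⁻⁴ × 1.11 × 53.0 = 8.06×10⁻³ Pa/m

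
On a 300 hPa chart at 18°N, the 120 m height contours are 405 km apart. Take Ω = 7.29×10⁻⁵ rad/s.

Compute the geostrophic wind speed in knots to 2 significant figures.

Coriolis parameter at 18°N:
f = 2Ω sin φ = 2 × 7.29×10⁻⁵ × sin 18° = 4.51×10⁻⁵ s⁻¹
Height gradient: |∂Z/∂n| = 120 m / 405000 m = 2.96×10⁻⁴
On a pressure surface, geostrophic balance gives V_g = (g/f)|∂Z/∂n|:
V_g = 9.81 × 2.96×10⁻⁴ / 4.51×10⁻⁵ = 64.5 m/s
Converting: 64.5 m/s × 1.944 = 130 knots

130 knots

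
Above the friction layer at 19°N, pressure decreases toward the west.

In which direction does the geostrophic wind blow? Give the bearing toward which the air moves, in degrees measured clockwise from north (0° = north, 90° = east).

000°

The pressure-gradient force points toward the west (bearing 270°).
Geostrophic balance: in the Northern Hemisphere the Coriolis force deflects motion to the right, so the geostrophic wind blows 90° to the right of the pressure-gradient force (low pressure on the left).
Rotating 270° by 90° clockwise gives 000° — the wind blows toward the north.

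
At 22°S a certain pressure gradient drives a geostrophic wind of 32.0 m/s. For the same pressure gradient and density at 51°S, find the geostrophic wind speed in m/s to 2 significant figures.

15 m/s

With the same pressure gradient and density, V_g ∝ 1/f ∝ 1/sin φ.
V₂ = V₁ · sin φ₁ / sin φ₂ = 32.0 × sin 22° / sin 51°
V₂ = 32.0 × 0.3746/0.7771 = 15 m/s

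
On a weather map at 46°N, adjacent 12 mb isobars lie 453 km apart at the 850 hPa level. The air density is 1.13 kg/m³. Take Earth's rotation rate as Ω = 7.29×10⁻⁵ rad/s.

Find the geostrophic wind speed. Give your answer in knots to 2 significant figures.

Coriolis parameter at 46°N:
f = 2Ω sin φ = 2 × 7.29×10⁻⁵ × sin 46° = 1.05×10⁻⁴ s⁻¹
Pressure gradient: |∂P/∂n| = 1200 Pa / 453000 m = 2.65×10⁻³ Pa/m
Geostrophic balance (pressure-gradient force = Coriolis force):
V_g = (1/(fρ)) |∂P/∂n| = 2.65×10⁻³ / (1.05×10⁻⁴ × 1.13) = 22.4 m/s
Converting: 22.4 m/s × 1.944 = 43 knots

43 knots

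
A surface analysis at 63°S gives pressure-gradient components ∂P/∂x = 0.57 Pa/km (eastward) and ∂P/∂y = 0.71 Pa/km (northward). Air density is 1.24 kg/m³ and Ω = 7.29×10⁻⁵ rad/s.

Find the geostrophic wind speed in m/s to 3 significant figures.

5.65 m/s

Coriolis parameter at 63°S:
f = 2Ω sin φ = 2 × 7.29×10⁻⁵ × sin 63° = 1.30×10⁻⁴ s⁻¹
In the Southern Hemisphere f is negative: f = −1.30×10⁻⁴ s⁻¹.
Component geostrophic relations (x east, y north):
u_g = −(1/(fρ)) ∂P/∂y,  v_g = (1/(fρ)) ∂P/∂x
u_g = −(0.71×10⁻³)/(−1.30×10⁻⁴ × 1.24) = 4.41 m/s;  v_g = (0.57×10⁻³)/(−1.30×10⁻⁴ × 1.24) = −3.54 m/s
|V_g| = √(u_g² + v_g²) = 5.65 m/s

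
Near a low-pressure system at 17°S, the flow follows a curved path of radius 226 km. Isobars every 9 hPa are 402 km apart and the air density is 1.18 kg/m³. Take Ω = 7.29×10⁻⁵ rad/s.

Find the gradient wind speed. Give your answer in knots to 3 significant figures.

Coriolis parameter at 17°S:
f = 2Ω sin φ = 2 × 7.29×10⁻⁵ × sin 17° = 4.26×10⁻⁵ s⁻¹
Pressure gradient: |∂P/∂n| = 900 Pa / 402000 m = 2.24×10⁻³ Pa/m
Geostrophic speed: V_g = |∂P/∂n|/(fρ) = 2.24×10⁻³/(4.26×10⁻⁵ × 1.18) = 44.5 m/s
Around a low, centrifugal force acts outward with Coriolis, so pressure-gradient force balances both:
(1/ρ)|∂P/∂n| = fV + V²/R  →  V² + fR·V − fR·V_g = 0
With fR = 4.26×10⁻⁵ × 226×10³ m = 9.63 m/s:
V = [−fR + √((fR)² + 4 fR V_g)]/2 = [−9.63 + √(9.63² + 4×9.63×44.5)]/2 = 16.4 m/s
Subgeostrophic (V < V_g = 44.5 m/s), as expected around a low.
Converting: 16.4 m/s × 1.944 = 32.0 knots

32.0 knots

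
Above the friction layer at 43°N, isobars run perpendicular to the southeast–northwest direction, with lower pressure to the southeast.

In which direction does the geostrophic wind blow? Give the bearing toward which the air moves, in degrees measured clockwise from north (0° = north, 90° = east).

225°

The pressure-gradient force points toward the southeast (bearing 135°).
Geostrophic balance: in the Northern Hemisphere the Coriolis force deflects motion to the right, so the geostrophic wind blows 90° to the right of the pressure-gradient force (low pressure on the left).
Rotating 135° by 90° clockwise gives 225° — the wind blows toward the southwest.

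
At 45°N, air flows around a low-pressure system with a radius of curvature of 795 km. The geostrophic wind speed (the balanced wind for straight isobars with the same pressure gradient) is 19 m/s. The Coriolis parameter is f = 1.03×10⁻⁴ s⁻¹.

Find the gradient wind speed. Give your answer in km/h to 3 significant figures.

Around a low, centrifugal force acts outward with Coriolis, so pressure-gradient force balances both:
(1/ρ)|∂P/∂n| = fV + V²/R  →  V² + fR·V − fR·V_g = 0
With fR = 1.03×10⁻⁴ × 795×10³ m = 81.9 m/s:
V = [−fR + √((fR)² + 4 fR V_g)]/2 = [−81.9 + √(81.9² + 4×81.9×19)]/2 = 15.9 m/s
Subgeostrophic (V < V_g = 19 m/s), as expected around a low.
Converting: 15.9 m/s × 3.6 = 57.3 km/h

57.3 km/h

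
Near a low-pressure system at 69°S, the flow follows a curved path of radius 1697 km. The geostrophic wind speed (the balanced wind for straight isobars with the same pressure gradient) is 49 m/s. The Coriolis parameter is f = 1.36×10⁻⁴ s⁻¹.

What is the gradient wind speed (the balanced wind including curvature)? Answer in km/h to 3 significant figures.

Around a low, centrifugal force acts outward with Coriolis, so pressure-gradient force balances both:
(1/ρ)|∂P/∂n| = fV + V²/R  →  V² + fR·V − fR·V_g = 0
With fR = 1.36×10⁻⁴ × 1697×10³ m = 231 m/s:
V = [−fR + √((fR)² + 4 fR V_g)]/2 = [−231 + √(231² + 4×231×49)]/2 = 41.5 m/s
Subgeostrophic (V < V_g = 49 m/s), as expected around a low.
Converting: 41.5 m/s × 3.6 = 149 km/h

149 km/h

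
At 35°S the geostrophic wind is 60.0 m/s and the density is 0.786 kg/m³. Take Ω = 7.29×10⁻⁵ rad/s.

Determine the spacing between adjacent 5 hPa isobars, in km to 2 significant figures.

Coriolis parameter at 35°S:
f = 2Ω sin φ = 2 × 7.29×10⁻⁵ × sin 35° = 8.36×10⁻⁵ s⁻¹
Geostrophic balance rearranged: |∂P/∂n| = f ρ V_g
|∂P/∂n| = 8.36×10⁻⁵ × 0.786 × 60.0 = 3.94×10⁻³ Pa/m
Isobar spacing: Δn = ΔP/|∂P/∂n| = 500 Pa / 3.94×10⁻³ Pa/m = 126779 m ≈ 130 km

130 km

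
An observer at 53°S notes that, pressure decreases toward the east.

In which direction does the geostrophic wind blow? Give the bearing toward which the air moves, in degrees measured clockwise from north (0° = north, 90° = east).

000°

The pressure-gradient force points toward the east (bearing 090°).
Geostrophic balance: in the Southern Hemisphere the Coriolis force deflects motion to the left, so the geostrophic wind blows 90° to the left of the pressure-gradient force (low pressure on the right).
Rotating 090° by 90° counterclockwise gives 000° — the wind blows toward the north.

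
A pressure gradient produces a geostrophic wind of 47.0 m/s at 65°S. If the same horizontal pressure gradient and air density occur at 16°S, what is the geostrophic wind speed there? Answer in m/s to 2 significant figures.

150 m/s

With the same pressure gradient and density, V_g ∝ 1/f ∝ 1/sin φ.
V₂ = V₁ · sin φ₁ / sin φ₂ = 47.0 × sin 65° / sin 16°
V₂ = 47.0 × 0.9063/0.2756 = 150 m/s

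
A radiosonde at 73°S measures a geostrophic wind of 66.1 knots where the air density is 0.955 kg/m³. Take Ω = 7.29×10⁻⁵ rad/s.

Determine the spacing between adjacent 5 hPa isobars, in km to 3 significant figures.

Coriolis parameter at 73°S:
f = 2Ω sin φ = 2 × 7.29×10⁻⁵ × sin 73° = 1.39×10⁻⁴ s⁻¹
Wind speed in SI: 66.1 knots = 34.0 m/s
Geostrophic balance rearranged: |∂P/∂n| = f ρ V_g
|∂P/∂n| = 1.39×10⁻⁴ × 0.955 × 34.0 = 4.53×10⁻³ Pa/m
Isobar spacing: Δn = ΔP/|∂P/∂n| = 500 Pa / 4.53×10⁻³ Pa/m = 110426 m ≈ 110 km

110 km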